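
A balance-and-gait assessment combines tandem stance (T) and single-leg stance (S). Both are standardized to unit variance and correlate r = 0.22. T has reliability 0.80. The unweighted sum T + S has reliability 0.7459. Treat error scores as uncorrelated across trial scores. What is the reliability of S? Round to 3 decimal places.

Var(T+S) = 2 + 2·0.22 = 2.440.
True-score variance = ρ_T + ρ_S + 2·0.22, so 0.7459 = (0.80 + ρ_S + 0.44) / 2.440.
ρ_S = 0.7459·2.440 − 0.80 − 0.44 = 0.580.

0.580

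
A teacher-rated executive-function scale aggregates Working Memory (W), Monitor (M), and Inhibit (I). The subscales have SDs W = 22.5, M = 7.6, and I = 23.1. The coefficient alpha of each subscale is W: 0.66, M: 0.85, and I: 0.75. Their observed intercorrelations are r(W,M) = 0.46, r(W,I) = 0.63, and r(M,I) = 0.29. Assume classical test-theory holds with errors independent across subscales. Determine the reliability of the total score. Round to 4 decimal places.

Var(W+M+I) = 22.5² + 7.6² + 23.1² + 2·[22.5·7.6·0.46 + 22.5·23.1·0.63 + 7.6·23.1·0.29] = 1097.62 + 914.03 = 2011.65.
Under uncorrelated errors the observed covariances equal the true-score covariances, so only the own-variance terms attenuate.
True-score variance = [22.5²·0.66 + 7.6²·0.85 + 23.1²·0.75] + 914.03 = 783.428 + 914.03 = 1697.46.
Reliability = 1697.46 / 2011.65 = 0.8438.

0.8438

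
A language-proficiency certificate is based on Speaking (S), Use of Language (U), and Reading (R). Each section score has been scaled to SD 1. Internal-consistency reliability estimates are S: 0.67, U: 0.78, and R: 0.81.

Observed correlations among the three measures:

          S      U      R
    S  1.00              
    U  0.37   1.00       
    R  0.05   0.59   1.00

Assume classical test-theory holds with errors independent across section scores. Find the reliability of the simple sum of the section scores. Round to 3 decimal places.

Var(S+U+R) = 3 + 2·[0.37 + 0.05 + 0.59] = 3 + 2.02 = 5.02.
Because errors are independent across components, Cov(Tᵢ,Tⱼ) = Cov(Xᵢ,Xⱼ); the off-diagonal part of the true-score variance is the same as above.
True-score variance = [0.67 + 0.78 + 0.81] + 2.02 = 2.26 + 2.02 = 4.28.
Reliability = 4.28 / 5.02 = 0.853.

0.853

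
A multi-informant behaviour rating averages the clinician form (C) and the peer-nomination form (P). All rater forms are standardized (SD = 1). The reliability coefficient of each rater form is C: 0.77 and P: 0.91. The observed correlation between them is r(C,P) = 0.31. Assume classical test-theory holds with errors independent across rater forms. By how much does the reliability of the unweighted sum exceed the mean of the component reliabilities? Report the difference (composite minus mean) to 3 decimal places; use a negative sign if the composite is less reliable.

Var(sum) = 2 + 0.62 = 2.62; true-score variance = 1.68 + 0.62 = 2.3; composite reliability = 0.8779.
Mean component reliability = 0.8400.
Difference = 0.8779 − 0.8400 = 0.038.

0.038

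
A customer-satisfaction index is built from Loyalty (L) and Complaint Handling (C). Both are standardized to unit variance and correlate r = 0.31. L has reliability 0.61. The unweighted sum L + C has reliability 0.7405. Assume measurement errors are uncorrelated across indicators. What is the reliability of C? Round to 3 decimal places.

Var(L+C) = 2 + 2·0.31 = 2.620.
True-score variance = ρ_L + ρ_C + 2·0.31, so 0.7405 = (0.61 + ρ_C + 0.62) / 2.620.
ρ_C = 0.7405·2.620 − 0.61 − 0.62 = 0.710.

0.710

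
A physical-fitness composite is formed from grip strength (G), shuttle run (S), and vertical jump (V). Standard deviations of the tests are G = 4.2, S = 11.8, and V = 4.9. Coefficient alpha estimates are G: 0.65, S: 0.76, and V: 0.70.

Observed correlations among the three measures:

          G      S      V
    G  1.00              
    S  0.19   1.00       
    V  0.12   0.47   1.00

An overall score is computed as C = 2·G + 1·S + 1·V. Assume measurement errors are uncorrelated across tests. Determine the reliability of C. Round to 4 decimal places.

0.8054

Var(C) = 2²·4.2² + 11.8² + 4.9² + 2·[2·4.2·11.8·0.19 + 2·4.2·4.9·0.12 + 11.8·4.9·0.47] = 233.81 + 101.895 = 335.705.
Under uncorrelated errors the observed covariances equal the true-score covariances, so only the own-variance terms attenuate.
True-score variance = [2²·4.2²·0.65 + 11.8²·0.76 + 4.9²·0.70] + 101.895 = 168.493 + 101.895 = 270.388.
Reliability = 270.388 / 335.705 = 0.8054.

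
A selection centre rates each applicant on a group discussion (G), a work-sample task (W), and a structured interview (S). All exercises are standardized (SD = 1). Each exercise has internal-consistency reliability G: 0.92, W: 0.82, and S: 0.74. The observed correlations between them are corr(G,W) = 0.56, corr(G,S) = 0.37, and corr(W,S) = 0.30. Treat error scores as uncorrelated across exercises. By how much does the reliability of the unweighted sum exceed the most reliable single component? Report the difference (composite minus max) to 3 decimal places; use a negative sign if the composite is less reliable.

-0.015

Var(sum) = 3 + 2.46 = 5.46; true-score variance = 2.48 + 2.46 = 4.94; composite reliability = 0.9048.
Max component reliability = 0.9200.
Difference = 0.9048 − 0.9200 = -0.015.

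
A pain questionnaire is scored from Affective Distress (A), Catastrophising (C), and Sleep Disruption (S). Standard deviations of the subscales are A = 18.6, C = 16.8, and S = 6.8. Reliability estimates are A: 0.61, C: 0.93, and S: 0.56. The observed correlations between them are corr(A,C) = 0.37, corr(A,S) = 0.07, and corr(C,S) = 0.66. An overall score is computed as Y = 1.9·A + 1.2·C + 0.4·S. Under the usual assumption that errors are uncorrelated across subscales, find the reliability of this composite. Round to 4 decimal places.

Var(Y) = 1.9²·18.6² + 1.2²·16.8² + 0.4²·6.8² + 2·[2.28·18.6·16.8·0.37 + 0.76·18.6·6.8·0.07 + 0.48·16.8·6.8·0.66] = 1662.74 + 613.056 = 2275.8.
With uncorrelated errors the cross-covariances are all true-score covariance, so they carry over unchanged; only the diagonal terms shrink to ρᵢσᵢ².
True-score variance = [1.9²·18.6²·0.61 + 1.2²·16.8²·0.93 + 0.4²·6.8²·0.56] + 613.056 = 1143.96 + 613.056 = 1757.01.
Reliability = 1757.01 / 2275.8 = 0.7720.

0.7720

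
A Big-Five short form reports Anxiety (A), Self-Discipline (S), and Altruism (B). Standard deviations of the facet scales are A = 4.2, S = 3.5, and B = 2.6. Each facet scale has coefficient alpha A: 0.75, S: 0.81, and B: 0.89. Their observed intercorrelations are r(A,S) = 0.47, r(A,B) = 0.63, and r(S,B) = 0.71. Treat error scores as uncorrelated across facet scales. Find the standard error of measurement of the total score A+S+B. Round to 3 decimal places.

2.735

Var(total) = 36.65 + 40.4992 = 77.1492.
True-score variance = 29.1689 + 40.4992 = 69.6681, so reliability = 0.9030.
Error variance = 77.1492 − 69.6681 = 7.4811; SEM = √7.4811 = 2.735.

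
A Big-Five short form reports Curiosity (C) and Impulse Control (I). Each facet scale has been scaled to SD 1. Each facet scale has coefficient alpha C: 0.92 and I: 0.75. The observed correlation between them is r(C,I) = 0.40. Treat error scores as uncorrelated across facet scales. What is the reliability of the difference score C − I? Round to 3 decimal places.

0.725

Var(C−I) = 1 + 1 − 2·0.40 = 2 − 0.8 = 1.2.
With uncorrelated errors the cross-covariances are all true-score covariance, so they carry over unchanged; only the diagonal terms shrink to ρᵢσᵢ².
True-score variance = [0.92 + 0.75] − 0.8 = 1.67 − 0.8 = 0.87.
Reliability = 0.87 / 1.2 = 0.725.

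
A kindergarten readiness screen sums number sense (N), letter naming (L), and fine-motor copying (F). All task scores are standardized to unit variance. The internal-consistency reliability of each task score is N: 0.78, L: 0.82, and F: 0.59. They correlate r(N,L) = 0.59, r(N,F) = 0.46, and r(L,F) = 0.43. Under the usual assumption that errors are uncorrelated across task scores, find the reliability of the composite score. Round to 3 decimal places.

Var(N+L+F) = 3 + 2·[0.59 + 0.46 + 0.43] = 3 + 2.96 = 5.96.
Under uncorrelated errors the observed covariances equal the true-score covariances, so only the own-variance terms attenuate.
True-score variance = [0.78 + 0.82 + 0.59] + 2.96 = 2.19 + 2.96 = 5.15.
Reliability = 5.15 / 5.96 = 0.864.

0.864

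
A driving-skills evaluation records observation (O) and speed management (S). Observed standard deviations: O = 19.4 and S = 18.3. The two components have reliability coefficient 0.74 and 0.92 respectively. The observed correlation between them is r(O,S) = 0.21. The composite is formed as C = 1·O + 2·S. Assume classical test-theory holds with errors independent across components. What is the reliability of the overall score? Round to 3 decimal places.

0.898

Var(C) = 19.4² + 2²·18.3² + 2·[2·19.4·18.3·0.21] = 1715.92 + 298.217 = 2014.14.
Under uncorrelated errors the observed covariances equal the true-score covariances, so only the own-variance terms attenuate.
True-score variance = [19.4²·0.74 + 2²·18.3²·0.92] + 298.217 = 1510.9 + 298.217 = 1809.12.
Reliability = 1809.12 / 2014.14 = 0.898.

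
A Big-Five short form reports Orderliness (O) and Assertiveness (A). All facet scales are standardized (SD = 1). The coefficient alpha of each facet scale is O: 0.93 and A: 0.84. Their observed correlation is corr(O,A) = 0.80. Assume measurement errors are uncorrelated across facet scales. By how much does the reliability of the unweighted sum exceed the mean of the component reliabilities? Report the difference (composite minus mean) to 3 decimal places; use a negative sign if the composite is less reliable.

Var(sum) = 2 + 1.6 = 3.6; true-score variance = 1.77 + 1.6 = 3.37; composite reliability = 0.9361.
Mean component reliability = 0.8850.
Difference = 0.9361 − 0.8850 = 0.051.

0.051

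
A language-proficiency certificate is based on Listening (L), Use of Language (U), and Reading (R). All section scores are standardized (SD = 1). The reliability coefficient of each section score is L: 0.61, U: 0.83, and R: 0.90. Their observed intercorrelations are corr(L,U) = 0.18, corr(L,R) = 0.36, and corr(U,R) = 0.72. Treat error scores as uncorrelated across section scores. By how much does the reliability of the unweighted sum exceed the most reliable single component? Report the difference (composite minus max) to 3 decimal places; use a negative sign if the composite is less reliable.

-0.020

Var(sum) = 3 + 2.52 = 5.52; true-score variance = 2.34 + 2.52 = 4.86; composite reliability = 0.8804.
Max component reliability = 0.9000.
Difference = 0.8804 − 0.9000 = -0.020.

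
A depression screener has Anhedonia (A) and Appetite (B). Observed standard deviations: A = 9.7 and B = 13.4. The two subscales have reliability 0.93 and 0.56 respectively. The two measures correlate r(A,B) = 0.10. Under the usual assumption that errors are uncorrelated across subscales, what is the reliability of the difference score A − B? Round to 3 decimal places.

0.654

Var(A−B) = 9.7² + 13.4² − 2·9.7·13.4·0.10 = 273.65 − 25.996 = 247.654.
Because errors are independent across components, Cov(Tᵢ,Tⱼ) = Cov(Xᵢ,Xⱼ); the off-diagonal part of the true-score variance is the same as above.
True-score variance = [9.7²·0.93 + 13.4²·0.56] − 25.996 = 188.057 − 25.996 = 162.061.
Reliability = 162.061 / 247.654 = 0.654.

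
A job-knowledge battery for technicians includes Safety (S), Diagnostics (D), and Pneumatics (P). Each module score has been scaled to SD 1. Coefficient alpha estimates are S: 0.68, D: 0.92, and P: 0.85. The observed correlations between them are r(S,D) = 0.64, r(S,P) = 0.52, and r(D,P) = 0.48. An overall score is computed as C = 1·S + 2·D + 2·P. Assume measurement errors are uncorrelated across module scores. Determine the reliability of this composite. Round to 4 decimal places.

Var(C) = 1 + 2² + 2² + 2·[2·0.64 + 2·0.52 + 4·0.48] = 9 + 8.48 = 17.48.
Under uncorrelated errors the observed covariances equal the true-score covariances, so only the own-variance terms attenuate.
True-score variance = [0.68 + 2²·0.92 + 2²·0.85] + 8.48 = 7.76 + 8.48 = 16.24.
Reliability = 16.24 / 17.48 = 0.9291.

0.9291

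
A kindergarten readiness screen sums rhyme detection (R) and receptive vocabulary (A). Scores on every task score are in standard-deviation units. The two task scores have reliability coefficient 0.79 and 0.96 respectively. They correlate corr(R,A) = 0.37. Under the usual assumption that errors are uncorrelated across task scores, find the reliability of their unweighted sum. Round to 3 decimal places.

0.909

Var(R+A) = 2 + 2·[0.37] = 2 + 0.74 = 2.74.
With uncorrelated errors the cross-covariances are all true-score covariance, so they carry over unchanged; only the diagonal terms shrink to ρᵢσᵢ².
True-score variance = [0.79 + 0.96] + 0.74 = 1.75 + 0.74 = 2.49.
Reliability = 2.49 / 2.74 = 0.909.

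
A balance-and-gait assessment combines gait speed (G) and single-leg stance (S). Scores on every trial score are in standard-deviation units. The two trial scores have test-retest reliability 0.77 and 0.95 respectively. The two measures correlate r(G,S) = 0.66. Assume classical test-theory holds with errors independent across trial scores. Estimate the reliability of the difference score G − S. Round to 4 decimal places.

Var(G−S) = 1 + 1 − 2·0.66 = 2 − 1.32 = 0.68.
With uncorrelated errors the cross-covariances are all true-score covariance, so they carry over unchanged; only the diagonal terms shrink to ρᵢσᵢ².
True-score variance = [0.77 + 0.95] − 1.32 = 1.72 − 1.32 = 0.4.
Reliability = 0.4 / 0.68 = 0.5882.

0.5882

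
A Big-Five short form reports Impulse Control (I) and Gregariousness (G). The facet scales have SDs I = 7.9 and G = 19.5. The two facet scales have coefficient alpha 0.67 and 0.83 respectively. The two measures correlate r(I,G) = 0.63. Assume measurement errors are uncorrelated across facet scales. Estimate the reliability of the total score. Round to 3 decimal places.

0.866

Var(I+G) = 7.9² + 19.5² + 2·[7.9·19.5·0.63] = 442.66 + 194.103 = 636.763.
Because errors are independent across components, Cov(Tᵢ,Tⱼ) = Cov(Xᵢ,Xⱼ); the off-diagonal part of the true-score variance is the same as above.
True-score variance = [7.9²·0.67 + 19.5²·0.83] + 194.103 = 357.422 + 194.103 = 551.525.
Reliability = 551.525 / 636.763 = 0.866.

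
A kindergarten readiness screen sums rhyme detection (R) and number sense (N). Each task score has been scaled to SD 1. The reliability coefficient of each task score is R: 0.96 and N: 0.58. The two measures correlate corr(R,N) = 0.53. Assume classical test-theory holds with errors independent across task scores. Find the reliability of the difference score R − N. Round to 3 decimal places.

0.511

Var(R−N) = 1 + 1 − 2·0.53 = 2 − 1.06 = 0.94.
With uncorrelated errors the cross-covariances are all true-score covariance, so they carry over unchanged; only the diagonal terms shrink to ρᵢσᵢ².
True-score variance = [0.96 + 0.58] − 1.06 = 1.54 − 1.06 = 0.48.
Reliability = 0.48 / 0.94 = 0.511.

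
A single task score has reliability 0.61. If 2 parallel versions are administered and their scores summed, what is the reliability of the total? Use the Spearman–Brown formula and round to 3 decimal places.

0.758

ρ_k = kρ / (1 + (k−1)ρ) = 2·0.61 / (1 + 1·0.61) = 1.220 / 1.610 = 0.758.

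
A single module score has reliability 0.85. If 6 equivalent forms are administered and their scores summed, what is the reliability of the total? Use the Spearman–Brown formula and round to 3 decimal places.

ρ_k = kρ / (1 + (k−1)ρ) = 6·0.85 / (1 + 5·0.85) = 5.100 / 5.250 = 0.971.

0.971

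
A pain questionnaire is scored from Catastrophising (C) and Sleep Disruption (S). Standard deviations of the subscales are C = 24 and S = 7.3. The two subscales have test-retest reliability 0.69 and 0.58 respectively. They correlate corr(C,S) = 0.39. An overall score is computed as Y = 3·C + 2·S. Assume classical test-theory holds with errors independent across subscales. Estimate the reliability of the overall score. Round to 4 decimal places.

0.7271

Var(Y) = 3²·24² + 2²·7.3² + 2·[6·24·7.3·0.39] = 5397.16 + 819.936 = 6217.1.
With uncorrelated errors the cross-covariances are all true-score covariance, so they carry over unchanged; only the diagonal terms shrink to ρᵢσᵢ².
True-score variance = [3²·24²·0.69 + 2²·7.3²·0.58] + 819.936 = 3700.59 + 819.936 = 4520.53.
Reliability = 4520.53 / 6217.1 = 0.7271.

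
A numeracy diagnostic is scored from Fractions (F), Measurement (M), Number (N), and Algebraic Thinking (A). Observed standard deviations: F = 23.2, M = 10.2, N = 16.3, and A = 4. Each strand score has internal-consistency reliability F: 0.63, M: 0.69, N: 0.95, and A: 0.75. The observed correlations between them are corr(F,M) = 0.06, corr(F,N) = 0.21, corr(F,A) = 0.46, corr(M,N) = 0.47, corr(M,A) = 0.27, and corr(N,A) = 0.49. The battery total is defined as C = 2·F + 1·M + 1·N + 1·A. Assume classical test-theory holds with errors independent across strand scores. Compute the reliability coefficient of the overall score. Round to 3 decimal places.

Var(C) = 2²·23.2² + 10.2² + 16.3² + 4² + 2·[2·23.2·10.2·0.06 + 2·23.2·16.3·0.21 + 2·23.2·4·0.46 + 10.2·16.3·0.47 + 10.2·4·0.27 + 16.3·4·0.49] = 2538.69 + 787.412 = 3326.1.
Under uncorrelated errors the observed covariances equal the true-score covariances, so only the own-variance terms attenuate.
True-score variance = [2²·23.2²·0.63 + 10.2²·0.69 + 16.3²·0.95 + 4²·0.75] + 787.412 = 1692.56 + 787.412 = 2479.97.
Reliability = 2479.97 / 3326.1 = 0.746.

0.746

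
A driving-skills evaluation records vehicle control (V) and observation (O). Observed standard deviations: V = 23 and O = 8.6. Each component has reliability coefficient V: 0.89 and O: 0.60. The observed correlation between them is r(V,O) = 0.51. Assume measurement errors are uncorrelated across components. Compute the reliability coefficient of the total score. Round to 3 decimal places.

0.891

Var(V+O) = 23² + 8.6² + 2·[23·8.6·0.51] = 602.96 + 201.756 = 804.716.
With uncorrelated errors the cross-covariances are all true-score covariance, so they carry over unchanged; only the diagonal terms shrink to ρᵢσᵢ².
True-score variance = [23²·0.89 + 8.6²·0.60] + 201.756 = 515.186 + 201.756 = 716.942.
Reliability = 716.942 / 804.716 = 0.891.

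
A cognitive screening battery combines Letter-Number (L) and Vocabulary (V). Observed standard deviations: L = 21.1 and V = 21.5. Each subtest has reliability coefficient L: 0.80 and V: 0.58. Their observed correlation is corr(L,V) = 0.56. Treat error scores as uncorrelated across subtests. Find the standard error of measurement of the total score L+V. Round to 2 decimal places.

Var(total) = 907.46 + 508.088 = 1415.55.
True-score variance = 624.273 + 508.088 = 1132.36, so reliability = 0.7999.
Error variance = 1415.55 − 1132.36 = 283.187; SEM = √283.187 = 16.83.

16.83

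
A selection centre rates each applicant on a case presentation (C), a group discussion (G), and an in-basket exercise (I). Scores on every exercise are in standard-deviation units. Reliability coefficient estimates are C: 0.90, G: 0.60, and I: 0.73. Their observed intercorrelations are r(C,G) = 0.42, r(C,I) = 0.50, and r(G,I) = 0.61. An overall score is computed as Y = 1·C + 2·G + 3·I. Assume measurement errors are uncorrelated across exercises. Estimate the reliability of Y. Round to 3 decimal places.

0.841

Var(Y) = 1 + 2² + 3² + 2·[2·0.42 + 3·0.50 + 6·0.61] = 14 + 12 = 26.
Because errors are independent across components, Cov(Tᵢ,Tⱼ) = Cov(Xᵢ,Xⱼ); the off-diagonal part of the true-score variance is the same as above.
True-score variance = [0.90 + 2²·0.60 + 3²·0.73] + 12 = 9.87 + 12 = 21.87.
Reliability = 21.87 / 26 = 0.841.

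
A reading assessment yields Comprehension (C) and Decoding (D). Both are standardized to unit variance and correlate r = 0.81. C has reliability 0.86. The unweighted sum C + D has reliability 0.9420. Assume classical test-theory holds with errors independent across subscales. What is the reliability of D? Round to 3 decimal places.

0.930

Var(C+D) = 2 + 2·0.81 = 3.620.
True-score variance = ρ_C + ρ_D + 2·0.81, so 0.9420 = (0.86 + ρ_D + 1.62) / 3.620.
ρ_D = 0.9420·3.620 − 0.86 − 1.62 = 0.930.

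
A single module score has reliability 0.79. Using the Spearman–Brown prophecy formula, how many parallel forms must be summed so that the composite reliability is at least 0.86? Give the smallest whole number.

2

k ≥ ρ*(1−ρ₁)/(ρ₁(1−ρ*)) = 0.86·0.21 / (0.79·0.14) = 1.633.
Smallest integer k = 2.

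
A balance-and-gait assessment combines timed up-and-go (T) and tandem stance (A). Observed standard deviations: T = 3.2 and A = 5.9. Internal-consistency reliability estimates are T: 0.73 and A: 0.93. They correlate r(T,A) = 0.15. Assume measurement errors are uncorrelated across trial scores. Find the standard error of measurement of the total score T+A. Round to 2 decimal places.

Var(total) = 45.05 + 5.664 = 50.714.
True-score variance = 39.8485 + 5.664 = 45.5125, so reliability = 0.8974.
Error variance = 50.714 − 45.5125 = 5.2015; SEM = √5.2015 = 2.28.

2.28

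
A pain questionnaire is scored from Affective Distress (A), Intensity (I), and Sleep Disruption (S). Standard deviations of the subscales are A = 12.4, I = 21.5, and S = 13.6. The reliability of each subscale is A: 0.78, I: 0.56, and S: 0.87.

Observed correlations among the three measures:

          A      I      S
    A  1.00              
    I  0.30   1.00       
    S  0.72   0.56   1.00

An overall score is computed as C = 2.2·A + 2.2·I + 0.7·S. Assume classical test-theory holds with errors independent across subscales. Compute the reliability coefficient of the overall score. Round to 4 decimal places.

Var(C) = 2.2²·12.4² + 2.2²·21.5² + 0.7²·13.6² + 2·[4.84·12.4·21.5·0.30 + 1.54·12.4·13.6·0.72 + 1.54·21.5·13.6·0.56] = 3072.12 + 1652.51 = 4724.63.
Under uncorrelated errors the observed covariances equal the true-score covariances, so only the own-variance terms attenuate.
True-score variance = [2.2²·12.4²·0.78 + 2.2²·21.5²·0.56 + 0.7²·13.6²·0.87] + 1652.51 = 1912.21 + 1652.51 = 3564.72.
Reliability = 3564.72 / 4724.63 = 0.7545.

0.7545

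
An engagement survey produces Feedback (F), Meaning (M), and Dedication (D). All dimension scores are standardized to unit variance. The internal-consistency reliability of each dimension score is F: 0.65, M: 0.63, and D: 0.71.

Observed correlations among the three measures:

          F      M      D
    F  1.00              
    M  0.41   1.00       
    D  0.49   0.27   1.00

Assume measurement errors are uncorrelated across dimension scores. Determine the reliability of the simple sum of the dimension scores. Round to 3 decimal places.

Var(F+M+D) = 3 + 2·[0.41 + 0.49 + 0.27] = 3 + 2.34 = 5.34.
With uncorrelated errors the cross-covariances are all true-score covariance, so they carry over unchanged; only the diagonal terms shrink to ρᵢσᵢ².
True-score variance = [0.65 + 0.63 + 0.71] + 2.34 = 1.99 + 2.34 = 4.33.
Reliability = 4.33 / 5.34 = 0.811.

0.811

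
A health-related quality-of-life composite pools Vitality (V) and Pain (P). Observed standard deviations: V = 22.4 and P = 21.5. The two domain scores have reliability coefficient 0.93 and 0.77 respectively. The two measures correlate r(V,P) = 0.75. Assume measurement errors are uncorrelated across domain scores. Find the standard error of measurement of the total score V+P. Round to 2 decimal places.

11.89

Var(total) = 964.01 + 722.4 = 1686.41.
True-score variance = 822.569 + 722.4 = 1544.97, so reliability = 0.9161.
Error variance = 1686.41 − 1544.97 = 141.441; SEM = √141.441 = 11.89.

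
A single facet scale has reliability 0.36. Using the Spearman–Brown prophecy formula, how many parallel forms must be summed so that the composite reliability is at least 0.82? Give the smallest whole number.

k ≥ ρ*(1−ρ₁)/(ρ₁(1−ρ*)) = 0.82·0.64 / (0.36·0.18) = 8.099.
Smallest integer k = 9.

9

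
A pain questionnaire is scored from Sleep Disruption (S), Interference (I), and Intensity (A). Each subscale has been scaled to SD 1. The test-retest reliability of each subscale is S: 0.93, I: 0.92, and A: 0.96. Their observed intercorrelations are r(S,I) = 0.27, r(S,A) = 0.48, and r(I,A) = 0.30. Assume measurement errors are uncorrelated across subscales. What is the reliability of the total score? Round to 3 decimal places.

0.963

Var(S+I+A) = 3 + 2·[0.27 + 0.48 + 0.30] = 3 + 2.1 = 5.1.
Under uncorrelated errors the observed covariances equal the true-score covariances, so only the own-variance terms attenuate.
True-score variance = [0.93 + 0.92 + 0.96] + 2.1 = 2.81 + 2.1 = 4.91.
Reliability = 4.91 / 5.1 = 0.963.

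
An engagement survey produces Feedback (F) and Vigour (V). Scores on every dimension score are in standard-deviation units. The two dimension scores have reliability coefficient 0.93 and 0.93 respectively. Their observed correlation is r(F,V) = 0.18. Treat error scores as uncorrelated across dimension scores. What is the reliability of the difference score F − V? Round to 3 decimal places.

Var(F−V) = 1 + 1 − 2·0.18 = 2 − 0.36 = 1.64.
With uncorrelated errors the cross-covariances are all true-score covariance, so they carry over unchanged; only the diagonal terms shrink to ρᵢσᵢ².
True-score variance = [0.93 + 0.93] − 0.36 = 1.86 − 0.36 = 1.5.
Reliability = 1.5 / 1.64 = 0.915.

0.915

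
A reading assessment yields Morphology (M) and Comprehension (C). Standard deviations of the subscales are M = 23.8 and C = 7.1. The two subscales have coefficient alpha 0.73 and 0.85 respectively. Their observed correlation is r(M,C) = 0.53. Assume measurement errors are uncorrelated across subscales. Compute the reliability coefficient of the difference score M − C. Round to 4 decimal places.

0.6333

Var(M−C) = 23.8² + 7.1² − 2·23.8·7.1·0.53 = 616.85 − 179.119 = 437.731.
With uncorrelated errors the cross-covariances are all true-score covariance, so they carry over unchanged; only the diagonal terms shrink to ρᵢσᵢ².
True-score variance = [23.8²·0.73 + 7.1²·0.85] − 179.119 = 456.35 − 179.119 = 277.231.
Reliability = 277.231 / 437.731 = 0.6333.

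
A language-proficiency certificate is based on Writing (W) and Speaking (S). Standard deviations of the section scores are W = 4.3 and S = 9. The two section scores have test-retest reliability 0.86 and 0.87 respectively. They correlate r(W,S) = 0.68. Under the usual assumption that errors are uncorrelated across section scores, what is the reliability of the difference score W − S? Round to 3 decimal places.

Var(W−S) = 4.3² + 9² − 2·4.3·9·0.68 = 99.49 − 52.632 = 46.858.
With uncorrelated errors the cross-covariances are all true-score covariance, so they carry over unchanged; only the diagonal terms shrink to ρᵢσᵢ².
True-score variance = [4.3²·0.86 + 9²·0.87] − 52.632 = 86.3714 − 52.632 = 33.7394.
Reliability = 33.7394 / 46.858 = 0.720.

0.720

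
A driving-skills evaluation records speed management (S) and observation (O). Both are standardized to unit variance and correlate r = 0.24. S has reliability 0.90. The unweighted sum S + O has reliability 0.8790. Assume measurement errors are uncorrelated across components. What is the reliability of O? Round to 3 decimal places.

Var(S+O) = 2 + 2·0.24 = 2.480.
True-score variance = ρ_S + ρ_O + 2·0.24, so 0.8790 = (0.90 + ρ_O + 0.48) / 2.480.
ρ_O = 0.8790·2.480 − 0.90 − 0.48 = 0.800.

0.800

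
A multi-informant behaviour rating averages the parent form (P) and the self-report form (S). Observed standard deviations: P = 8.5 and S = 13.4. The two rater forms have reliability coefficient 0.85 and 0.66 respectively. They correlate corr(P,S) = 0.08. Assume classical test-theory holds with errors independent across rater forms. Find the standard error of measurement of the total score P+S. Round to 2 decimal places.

Var(total) = 251.81 + 18.224 = 270.034.
True-score variance = 179.922 + 18.224 = 198.146, so reliability = 0.7338.
Error variance = 270.034 − 198.146 = 71.8879; SEM = √71.8879 = 8.48.

8.48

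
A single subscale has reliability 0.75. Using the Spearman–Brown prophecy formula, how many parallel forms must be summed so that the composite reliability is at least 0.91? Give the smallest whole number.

4

k ≥ ρ*(1−ρ₁)/(ρ₁(1−ρ*)) = 0.91·0.25 / (0.75·0.09) = 3.370.
Smallest integer k = 4.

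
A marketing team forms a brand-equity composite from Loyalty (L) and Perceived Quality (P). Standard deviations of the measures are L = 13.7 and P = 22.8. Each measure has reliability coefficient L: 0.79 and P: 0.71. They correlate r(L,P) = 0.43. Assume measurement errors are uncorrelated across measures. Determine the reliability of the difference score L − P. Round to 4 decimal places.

0.5667

Var(L−P) = 13.7² + 22.8² − 2·13.7·22.8·0.43 = 707.53 − 268.63 = 438.9.
Under uncorrelated errors the observed covariances equal the true-score covariances, so only the own-variance terms attenuate.
True-score variance = [13.7²·0.79 + 22.8²·0.71] − 268.63 = 517.361 − 268.63 = 248.732.
Reliability = 248.732 / 438.9 = 0.5667.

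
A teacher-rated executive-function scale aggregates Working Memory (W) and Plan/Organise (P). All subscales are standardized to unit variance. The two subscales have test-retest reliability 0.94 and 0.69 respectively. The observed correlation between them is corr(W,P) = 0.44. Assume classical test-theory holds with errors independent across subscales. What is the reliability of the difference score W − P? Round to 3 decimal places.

0.670

Var(W−P) = 1 + 1 − 2·0.44 = 2 − 0.88 = 1.12.
Under uncorrelated errors the observed covariances equal the true-score covariances, so only the own-variance terms attenuate.
True-score variance = [0.94 + 0.69] − 0.88 = 1.63 − 0.88 = 0.75.
Reliability = 0.75 / 1.12 = 0.670.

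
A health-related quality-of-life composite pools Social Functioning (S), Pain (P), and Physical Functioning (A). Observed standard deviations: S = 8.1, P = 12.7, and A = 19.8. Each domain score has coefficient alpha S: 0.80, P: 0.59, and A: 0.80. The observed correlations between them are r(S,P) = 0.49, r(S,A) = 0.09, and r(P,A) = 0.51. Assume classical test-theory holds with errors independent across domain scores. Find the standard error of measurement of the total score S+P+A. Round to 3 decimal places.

12.556

Var(total) = 618.94 + 386.17 = 1005.11.
True-score variance = 461.281 + 386.17 = 847.451, so reliability = 0.8431.
Error variance = 1005.11 − 847.451 = 157.659; SEM = √157.659 = 12.556.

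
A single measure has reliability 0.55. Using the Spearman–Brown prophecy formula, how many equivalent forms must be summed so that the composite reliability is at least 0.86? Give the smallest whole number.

k ≥ ρ*(1−ρ₁)/(ρ₁(1−ρ*)) = 0.86·0.45 / (0.55·0.14) = 5.026.
Smallest integer k = 6.

6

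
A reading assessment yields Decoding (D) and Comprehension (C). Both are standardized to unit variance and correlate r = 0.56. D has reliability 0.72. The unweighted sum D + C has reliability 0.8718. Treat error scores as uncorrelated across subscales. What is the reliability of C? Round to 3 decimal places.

Var(D+C) = 2 + 2·0.56 = 3.120.
True-score variance = ρ_D + ρ_C + 2·0.56, so 0.8718 = (0.72 + ρ_C + 1.12) / 3.120.
ρ_C = 0.8718·3.120 − 0.72 − 1.12 = 0.880.

0.880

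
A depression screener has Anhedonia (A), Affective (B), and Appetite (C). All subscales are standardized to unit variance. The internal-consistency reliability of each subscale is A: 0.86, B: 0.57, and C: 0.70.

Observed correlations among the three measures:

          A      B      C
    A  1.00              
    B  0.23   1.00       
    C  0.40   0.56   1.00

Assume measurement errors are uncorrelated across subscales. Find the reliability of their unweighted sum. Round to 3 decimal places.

0.838

Var(A+B+C) = 3 + 2·[0.23 + 0.40 + 0.56] = 3 + 2.38 = 5.38.
Under uncorrelated errors the observed covariances equal the true-score covariances, so only the own-variance terms attenuate.
True-score variance = [0.86 + 0.57 + 0.70] + 2.38 = 2.13 + 2.38 = 4.51.
Reliability = 4.51 / 5.38 = 0.838.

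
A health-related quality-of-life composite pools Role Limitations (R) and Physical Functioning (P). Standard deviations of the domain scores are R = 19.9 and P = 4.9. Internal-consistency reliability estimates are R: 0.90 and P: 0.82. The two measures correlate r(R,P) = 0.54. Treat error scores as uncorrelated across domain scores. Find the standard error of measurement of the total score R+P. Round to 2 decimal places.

6.63

Var(total) = 420.02 + 105.311 = 525.331.
True-score variance = 376.097 + 105.311 = 481.408, so reliability = 0.9164.
Error variance = 525.331 − 481.408 = 43.9228; SEM = √43.9228 = 6.63.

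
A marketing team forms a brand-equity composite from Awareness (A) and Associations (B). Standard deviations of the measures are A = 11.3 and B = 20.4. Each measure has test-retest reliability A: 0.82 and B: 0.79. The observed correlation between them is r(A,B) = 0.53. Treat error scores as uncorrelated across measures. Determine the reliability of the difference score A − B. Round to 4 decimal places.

Var(A−B) = 11.3² + 20.4² − 2·11.3·20.4·0.53 = 543.85 − 244.351 = 299.499.
With uncorrelated errors the cross-covariances are all true-score covariance, so they carry over unchanged; only the diagonal terms shrink to ρᵢσᵢ².
True-score variance = [11.3²·0.82 + 20.4²·0.79] − 244.351 = 433.472 − 244.351 = 189.121.
Reliability = 189.121 / 299.499 = 0.6315.

0.6315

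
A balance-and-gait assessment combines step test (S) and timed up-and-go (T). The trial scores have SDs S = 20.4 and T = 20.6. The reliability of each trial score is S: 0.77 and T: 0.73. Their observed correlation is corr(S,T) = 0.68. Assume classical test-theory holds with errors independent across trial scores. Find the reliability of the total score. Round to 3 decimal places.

Var(S+T) = 20.4² + 20.6² + 2·[20.4·20.6·0.68] = 840.52 + 571.526 = 1412.05.
Under uncorrelated errors the observed covariances equal the true-score covariances, so only the own-variance terms attenuate.
True-score variance = [20.4²·0.77 + 20.6²·0.73] + 571.526 = 630.226 + 571.526 = 1201.75.
Reliability = 1201.75 / 1412.05 = 0.851.

0.851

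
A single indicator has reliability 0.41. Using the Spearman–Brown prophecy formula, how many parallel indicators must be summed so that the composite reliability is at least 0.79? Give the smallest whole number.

6

k ≥ ρ*(1−ρ₁)/(ρ₁(1−ρ*)) = 0.79·0.59 / (0.41·0.21) = 5.413.
Smallest integer k = 6.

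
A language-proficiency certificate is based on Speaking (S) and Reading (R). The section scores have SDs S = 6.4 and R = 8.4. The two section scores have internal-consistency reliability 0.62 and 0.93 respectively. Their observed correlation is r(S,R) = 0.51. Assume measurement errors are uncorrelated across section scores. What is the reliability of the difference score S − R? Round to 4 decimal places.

Var(S−R) = 6.4² + 8.4² − 2·6.4·8.4·0.51 = 111.52 − 54.8352 = 56.6848.
With uncorrelated errors the cross-covariances are all true-score covariance, so they carry over unchanged; only the diagonal terms shrink to ρᵢσᵢ².
True-score variance = [6.4²·0.62 + 8.4²·0.93] − 54.8352 = 91.016 − 54.8352 = 36.1808.
Reliability = 36.1808 / 56.6848 = 0.6383.

0.6383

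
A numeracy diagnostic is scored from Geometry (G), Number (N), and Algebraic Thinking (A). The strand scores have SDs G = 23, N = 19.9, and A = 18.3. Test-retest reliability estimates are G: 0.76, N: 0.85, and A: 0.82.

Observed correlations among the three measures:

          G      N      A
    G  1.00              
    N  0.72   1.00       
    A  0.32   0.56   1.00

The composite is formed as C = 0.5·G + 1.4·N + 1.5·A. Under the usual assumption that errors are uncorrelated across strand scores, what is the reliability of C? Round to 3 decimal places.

0.911

Var(C) = 0.5²·23² + 1.4²·19.9² + 1.5²·18.3² + 2·[0.7·23·19.9·0.72 + 0.75·23·18.3·0.32 + 2.1·19.9·18.3·0.56] = 1661.93 + 1519.92 = 3181.85.
Because errors are independent across components, Cov(Tᵢ,Tⱼ) = Cov(Xᵢ,Xⱼ); the off-diagonal part of the true-score variance is the same as above.
True-score variance = [0.5²·23²·0.76 + 1.4²·19.9²·0.85 + 1.5²·18.3²·0.82] + 1519.92 = 1378.13 + 1519.92 = 2898.06.
Reliability = 2898.06 / 3181.85 = 0.911.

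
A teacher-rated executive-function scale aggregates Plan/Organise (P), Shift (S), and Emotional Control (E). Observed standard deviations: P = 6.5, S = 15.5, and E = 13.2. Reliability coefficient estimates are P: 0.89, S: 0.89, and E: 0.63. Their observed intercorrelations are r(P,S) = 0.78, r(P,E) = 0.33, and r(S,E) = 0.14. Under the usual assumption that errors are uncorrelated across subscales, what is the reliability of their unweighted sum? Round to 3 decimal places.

Var(P+S+E) = 6.5² + 15.5² + 13.2² + 2·[6.5·15.5·0.78 + 6.5·13.2·0.33 + 15.5·13.2·0.14] = 456.74 + 271.086 = 727.826.
With uncorrelated errors the cross-covariances are all true-score covariance, so they carry over unchanged; only the diagonal terms shrink to ρᵢσᵢ².
True-score variance = [6.5²·0.89 + 15.5²·0.89 + 13.2²·0.63] + 271.086 = 361.196 + 271.086 = 632.282.
Reliability = 632.282 / 727.826 = 0.869.

0.869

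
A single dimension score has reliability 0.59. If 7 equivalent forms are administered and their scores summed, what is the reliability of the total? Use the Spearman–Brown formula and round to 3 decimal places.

ρ_k = kρ / (1 + (k−1)ρ) = 7·0.59 / (1 + 6·0.59) = 4.130 / 4.540 = 0.910.

0.910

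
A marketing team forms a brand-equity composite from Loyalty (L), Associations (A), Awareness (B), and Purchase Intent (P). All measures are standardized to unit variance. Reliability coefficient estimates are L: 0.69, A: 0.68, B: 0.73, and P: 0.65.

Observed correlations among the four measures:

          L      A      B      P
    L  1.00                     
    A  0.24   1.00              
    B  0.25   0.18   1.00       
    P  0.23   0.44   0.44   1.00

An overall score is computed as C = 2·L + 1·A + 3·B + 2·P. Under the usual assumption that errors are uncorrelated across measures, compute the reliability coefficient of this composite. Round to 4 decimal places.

Var(C) = 2² + 1 + 3² + 2² + 2·[2·0.24 + 6·0.25 + 4·0.23 + 3·0.18 + 2·0.44 + 6·0.44] = 18 + 13.92 = 31.92.
Because errors are independent across components, Cov(Tᵢ,Tⱼ) = Cov(Xᵢ,Xⱼ); the off-diagonal part of the true-score variance is the same as above.
True-score variance = [2²·0.69 + 0.68 + 3²·0.73 + 2²·0.65] + 13.92 = 12.61 + 13.92 = 26.53.
Reliability = 26.53 / 31.92 = 0.8311.

0.8311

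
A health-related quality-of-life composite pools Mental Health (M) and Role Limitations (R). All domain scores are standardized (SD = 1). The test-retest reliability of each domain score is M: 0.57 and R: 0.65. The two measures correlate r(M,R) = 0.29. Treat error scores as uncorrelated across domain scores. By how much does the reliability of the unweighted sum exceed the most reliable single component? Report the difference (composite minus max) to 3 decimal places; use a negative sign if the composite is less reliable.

0.048

Var(sum) = 2 + 0.58 = 2.58; true-score variance = 1.22 + 0.58 = 1.8; composite reliability = 0.6977.
Max component reliability = 0.6500.
Difference = 0.6977 − 0.6500 = 0.048.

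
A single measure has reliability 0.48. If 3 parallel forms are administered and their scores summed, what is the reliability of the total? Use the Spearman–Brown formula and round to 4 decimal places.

ρ_k = kρ / (1 + (k−1)ρ) = 3·0.48 / (1 + 2·0.48) = 1.440 / 1.960 = 0.7347.

0.7347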